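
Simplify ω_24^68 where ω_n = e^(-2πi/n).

Since ω_24^24 = 1, powers reduce modulo 24.
68 mod 24 = 20
So ω_24^68 = ω_24^20 = e^(-2πi·20/24)

ω_24^68 = ω_24^20 = 0.5000+0.8660i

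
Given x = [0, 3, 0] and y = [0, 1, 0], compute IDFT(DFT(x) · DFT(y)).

(x ⊛ y)[n] = Σ(m=0 to 2) x[m] · y[(n-m) mod 3]

Computing each output sample:
(x ⊛ y)[0] = 0
(x ⊛ y)[1] = 0
(x ⊛ y)[2] = 3

x ⊛ y = [0, 0, 3]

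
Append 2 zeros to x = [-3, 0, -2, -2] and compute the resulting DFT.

Original 4-point DFT: [-7, -1-2i, -3, -1+2i]
Zero-padded 6-point DFT provides frequency interpolation.

DFT_6([x, 0, ...]) = [-7, 1.7321i, -4.0000-1.7321i, -3, -4.0000+1.7321i, -1.7321i]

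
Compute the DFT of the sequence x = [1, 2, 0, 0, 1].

X[k] = Σ(n=0 to 4) x[n] · ω_5^(nk)
where ω_5 = e^(-2πi/5)

Computing each X[k]:
X[0] = 4
X[1] = 1.9271-0.9511i
X[2] = -1.4271-0.5878i
X[3] = -1.4271+0.5878i
X[4] = 1.9271+0.9511i

X = [4, 1.9271-0.9511i, -1.4271-0.5878i, -1.4271+0.5878i, 1.9271+0.9511i]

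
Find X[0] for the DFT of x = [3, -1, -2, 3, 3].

X[0] = Σ(n=0 to 4) x[n] · ω_5^0 = Σ x[n]
= (3) + (-1) + (-2) + (3) + (3)

X[0] = 6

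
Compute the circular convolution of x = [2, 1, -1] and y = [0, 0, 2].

(x ⊛ y)[n] = Σ(m=0 to 2) x[m] · y[(n-m) mod 3]

Computing each output sample:
(x ⊛ y)[0] = 2
(x ⊛ y)[1] = -2
(x ⊛ y)[2] = 4

x ⊛ y = [2, -2, 4]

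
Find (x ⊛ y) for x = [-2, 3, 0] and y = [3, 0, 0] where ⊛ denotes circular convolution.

(x ⊛ y)[n] = Σ(m=0 to 2) x[m] · y[(n-m) mod 3]

Computing each output sample:
(x ⊛ y)[0] = -6
(x ⊛ y)[1] = 9
(x ⊛ y)[2] = 0

x ⊛ y = [-6, 9, 0]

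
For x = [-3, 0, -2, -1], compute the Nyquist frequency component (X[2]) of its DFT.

X[2] = Σ(n=0 to 3) x[n] · ω_4^(2n) where ω_4 = e^(-2πi/4)
= (-3)·ω_4^0 + (0)·ω_4^2 + (-2)·ω_4^4 + (-1)·ω_4^6

X[2] = -4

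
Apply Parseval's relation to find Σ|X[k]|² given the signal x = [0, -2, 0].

Parseval: Σ|x[n]|² = (1/N)Σ|X[k]|², so Σ|X[k]|² = N·Σ|x[n]|² = 3·4.0000

Σ|X[k]|² = N·Σ|x[n]|² = 3·4.0000 = 12.0000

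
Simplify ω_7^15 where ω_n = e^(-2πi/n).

Since ω_7^7 = 1, powers reduce modulo 7.
15 mod 7 = 1
So ω_7^15 = ω_7^1 = e^(-2πi·1/7)

ω_7^15 = ω_7^1 = 0.6235-0.7818i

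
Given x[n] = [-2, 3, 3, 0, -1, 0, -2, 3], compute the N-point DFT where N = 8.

X[k] = Σ(n=0 to 7) x[n] · ω_8^(nk)
where ω_8 = e^(-2πi/8)

Computing each X[k]:
X[0] = 4
X[1] = 3.2426-5.0000i
X[2] = -4
X[3] = -5.2426+5.0000i
X[4] = -8
X[5] = -5.2426-5.0000i
X[6] = -4
X[7] = 3.2426+5.0000i

X = [4, 3.2426-5.0000i, -4, -5.2426+5.0000i, -8, -5.2426-5.0000i, -4, 3.2426+5.0000i]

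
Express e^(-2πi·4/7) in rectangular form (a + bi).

ω_7^4 = e^(-2πi·4/7)
= cos(-2π·4/7) + i·sin(-2π·4/7)
= cos(-8π/7) + i·sin(-8π/7)

ω_7^4 = cos(-8π/7) + i·sin(-8π/7) = -0.9010+0.4339i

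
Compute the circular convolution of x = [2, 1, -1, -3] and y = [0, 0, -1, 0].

(x ⊛ y)[n] = Σ(m=0 to 3) x[m] · y[(n-m) mod 4]

Computing each output sample:
(x ⊛ y)[0] = 1
(x ⊛ y)[1] = 3
(x ⊛ y)[2] = -2
(x ⊛ y)[3] = -1

x ⊛ y = [1, 3, -2, -1]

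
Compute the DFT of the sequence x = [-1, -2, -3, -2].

X[k] = Σ(n=0 to 3) x[n] · ω_4^(nk)
where ω_4 = e^(-2πi/4)

Computing each X[k]:
X[0] = -8
X[1] = 2
X[2] = 0
X[3] = 2

X = [-8, 2, 0, 2]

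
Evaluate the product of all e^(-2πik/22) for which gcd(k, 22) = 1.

The primitive 22nd roots of unity are ω_22^k for k coprime to 22: k ∈ {1, 3, 5, 7, 9, 13, 15, 17, 19, 21}
Their product equals the constant term of the cyclotomic polynomial Φ_22(x) up to sign.
For n ≥ 3, the product of all primitive nth roots of unity is 1. (For n=1 it is 1; for n=2 it is -1.)

1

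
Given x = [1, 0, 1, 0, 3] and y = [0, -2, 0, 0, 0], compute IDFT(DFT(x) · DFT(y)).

(x ⊛ y)[n] = Σ(m=0 to 4) x[m] · y[(n-m) mod 5]

Computing each output sample:
(x ⊛ y)[0] = -6
(x ⊛ y)[1] = -2
(x ⊛ y)[2] = 0
(x ⊛ y)[3] = -2
(x ⊛ y)[4] = 0

x ⊛ y = [-6, -2, 0, -2, 0]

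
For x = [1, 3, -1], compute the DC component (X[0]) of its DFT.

X[0] = Σ(n=0 to 2) x[n] · ω_3^0 = Σ x[n]
= (1) + (3) + (-1)

X[0] = 3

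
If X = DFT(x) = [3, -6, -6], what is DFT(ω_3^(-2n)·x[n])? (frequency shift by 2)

Modulation property: DFT(ω_3^(-2n)·x[n]) = X[(k-2) mod 3], so circularly shift X by 2 positions.

X[k-2] = [-6, -6, 3]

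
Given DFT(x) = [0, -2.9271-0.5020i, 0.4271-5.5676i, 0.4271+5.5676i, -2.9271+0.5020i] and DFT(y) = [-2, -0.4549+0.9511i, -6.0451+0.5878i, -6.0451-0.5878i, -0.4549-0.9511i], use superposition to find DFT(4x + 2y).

By linearity: DFT(4x + 2y) = 4·DFT(x) + 2·DFT(y)
= 4·[0, -2.9271-0.5020i, 0.4271-5.5676i, 0.4271+5.5676i, -2.9271+0.5020i] + 2·[-2, -0.4549+0.9511i, -6.0451+0.5878i, -6.0451-0.5878i, -0.4549-0.9511i]

Computing element-wise:
Z[0] = 4·(0) + 2·(-2) = -4
Z[1] = 4·(-2.9271-0.5020i) + 2·(-0.4549+0.9511i) = -12.6182-0.1058i
Z[2] = 4·(0.4271-5.5676i) + 2·(-6.0451+0.5878i) = -10.3818-21.0948i
Z[3] = 4·(0.4271+5.5676i) + 2·(-6.0451-0.5878i) = -10.3818+21.0948i
Z[4] = 4·(-2.9271+0.5020i) + 2·(-0.4549-0.9511i) = -12.6182+0.1058i

DFT(4x + 2y) = 4·X + 2·Y = [-4, -12.6182-0.1058i, -10.3818-21.0948i, -10.3818+21.0948i, -12.6182+0.1058i]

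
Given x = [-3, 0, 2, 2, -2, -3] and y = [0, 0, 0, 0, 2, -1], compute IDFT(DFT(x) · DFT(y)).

(x ⊛ y)[n] = Σ(m=0 to 5) x[m] · y[(n-m) mod 6]

Computing each output sample:
(x ⊛ y)[0] = 4
(x ⊛ y)[1] = 2
(x ⊛ y)[2] = -6
(x ⊛ y)[3] = -4
(x ⊛ y)[4] = -3
(x ⊛ y)[5] = 3

x ⊛ y = [4, 2, -6, -4, -3, 3]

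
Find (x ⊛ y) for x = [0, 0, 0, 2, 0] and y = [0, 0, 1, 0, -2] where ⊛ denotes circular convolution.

(x ⊛ y)[n] = Σ(m=0 to 4) x[m] · y[(n-m) mod 5]

Computing each output sample:
(x ⊛ y)[0] = 2
(x ⊛ y)[1] = 0
(x ⊛ y)[2] = -4
(x ⊛ y)[3] = 0
(x ⊛ y)[4] = 0

x ⊛ y = [2, 0, -4, 0, 0]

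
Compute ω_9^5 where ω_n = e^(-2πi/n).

ω_9^5 = e^(-2πi·5/9)
= cos(-2π·5/9) + i·sin(-2π·5/9)
= cos(-10π/9) + i·sin(-10π/9)

ω_9^5 = cos(-10π/9) + i·sin(-10π/9) = -0.9397+0.3420i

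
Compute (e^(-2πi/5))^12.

Since ω_5^5 = 1, powers reduce modulo 5.
12 mod 5 = 2
So ω_5^12 = ω_5^2 = e^(-2πi·2/5)

ω_5^12 = ω_5^2 = -0.8090-0.5878i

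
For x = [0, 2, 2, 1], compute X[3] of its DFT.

X[3] = Σ(n=0 to 3) x[n] · ω_4^(3n) where ω_4 = e^(-2πi/4)
= (0)·ω_4^0 + (2)·ω_4^3 + (2)·ω_4^6 + (1)·ω_4^9

X[3] = -2+1i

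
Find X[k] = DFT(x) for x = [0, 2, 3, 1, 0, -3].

X[k] = Σ(n=0 to 5) x[n] · ω_6^(nk)
where ω_6 = e^(-2πi/6)

Computing each X[k]:
X[0] = 3
X[1] = -3.0000-6.9282i
X[2] = -1.7321i
X[3] = 3
X[4] = 1.7321i
X[5] = -3.0000+6.9282i

X = [3, -3.0000-6.9282i, -1.7321i, 3, 1.7321i, -3.0000+6.9282i]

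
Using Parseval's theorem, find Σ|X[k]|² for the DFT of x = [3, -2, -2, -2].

Parseval: Σ|x[n]|² = (1/N)Σ|X[k]|², so Σ|X[k]|² = N·Σ|x[n]|² = 4·21.0000

Σ|X[k]|² = N·Σ|x[n]|² = 4·21.0000 = 84.0000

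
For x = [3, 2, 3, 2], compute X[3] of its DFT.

X[3] = Σ(n=0 to 3) x[n] · ω_4^(3n) where ω_4 = e^(-2πi/4)
= (3)·ω_4^0 + (2)·ω_4^3 + (3)·ω_4^6 + (2)·ω_4^9

X[3] = 0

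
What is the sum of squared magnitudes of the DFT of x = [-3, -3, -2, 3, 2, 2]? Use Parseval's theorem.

Parseval: Σ|x[n]|² = (1/N)Σ|X[k]|², so Σ|X[k]|² = N·Σ|x[n]|² = 6·39.0000

Σ|X[k]|² = N·Σ|x[n]|² = 6·39.0000 = 234.0000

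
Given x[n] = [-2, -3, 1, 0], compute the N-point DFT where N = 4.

X[k] = Σ(n=0 to 3) x[n] · ω_4^(nk)
where ω_4 = e^(-2πi/4)

Computing each X[k]:
X[0] = -4
X[1] = -3+3i
X[2] = 2
X[3] = -3-3i

X = [-4, -3+3i, 2, -3-3i]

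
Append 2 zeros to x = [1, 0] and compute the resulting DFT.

Original 2-point DFT: [1, 1]
Zero-padded 4-point DFT provides frequency interpolation.

DFT_4([x, 0, ...]) = [1, 1, 1, 1]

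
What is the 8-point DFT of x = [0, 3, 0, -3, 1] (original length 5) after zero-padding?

Original 5-point DFT: [1, 3.6631-3.6655i, -4.1631+1.6776i, -4.1631-1.6776i, 3.6631+3.6655i]
Zero-padded 8-point DFT provides frequency interpolation.

DFT_8([x, 0, ...]) = [1, 3.2426, 1-6i, -5.2426, 1, -5.2426, 1+6i, 3.2426]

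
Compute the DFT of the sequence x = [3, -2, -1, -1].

X[k] = Σ(n=0 to 3) x[n] · ω_4^(nk)
where ω_4 = e^(-2πi/4)

Computing each X[k]:
X[0] = -1
X[1] = 4+1i
X[2] = 5
X[3] = 4-1i

X = [-1, 4+1i, 5, 4-1i]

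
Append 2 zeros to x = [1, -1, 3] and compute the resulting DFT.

Original 3-point DFT: [3, 3.4641i, -3.4641i]
Zero-padded 5-point DFT provides frequency interpolation.

DFT_5([x, 0, ...]) = [3, -1.7361-0.8123i, 2.7361+3.4410i, 2.7361-3.4410i, -1.7361+0.8123i]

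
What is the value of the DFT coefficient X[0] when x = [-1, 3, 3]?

X[0] = Σ(n=0 to 2) x[n] · ω_3^0 = Σ x[n]
= (-1) + (3) + (3)

X[0] = 5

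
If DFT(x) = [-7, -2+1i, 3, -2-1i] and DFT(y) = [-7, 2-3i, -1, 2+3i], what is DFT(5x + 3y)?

By linearity: DFT(5x + 3y) = 5·DFT(x) + 3·DFT(y)
= 5·[-7, -2+1i, 3, -2-1i] + 3·[-7, 2-3i, -1, 2+3i]

Computing element-wise:
Z[0] = 5·(-7) + 3·(-7) = -56
Z[1] = 5·(-2+1i) + 3·(2-3i) = -4-4i
Z[2] = 5·(3) + 3·(-1) = 12
Z[3] = 5·(-2-1i) + 3·(2+3i) = -4+4i

DFT(5x + 3y) = 5·X + 3·Y = [-56, -4-4i, 12, -4+4i]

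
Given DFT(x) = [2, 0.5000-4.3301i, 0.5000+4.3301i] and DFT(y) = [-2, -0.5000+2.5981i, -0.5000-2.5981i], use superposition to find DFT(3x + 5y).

By linearity: DFT(3x + 5y) = 3·DFT(x) + 5·DFT(y)
= 3·[2, 0.5000-4.3301i, 0.5000+4.3301i] + 5·[-2, -0.5000+2.5981i, -0.5000-2.5981i]

Computing element-wise:
Z[0] = 3·(2) + 5·(-2) = -4
Z[1] = 3·(0.5000-4.3301i) + 5·(-0.5000+2.5981i) = -1.0000+0.0002i
Z[2] = 3·(0.5000+4.3301i) + 5·(-0.5000-2.5981i) = -1.0000-0.0002i

DFT(3x + 5y) = 3·X + 5·Y = [-4, -1.0000+0.0002i, -1.0000-0.0002i]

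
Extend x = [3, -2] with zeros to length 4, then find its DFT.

Original 2-point DFT: [1, 5]
Zero-padded 4-point DFT provides frequency interpolation.

DFT_4([x, 0, ...]) = [1, 3+2i, 5, 3-2i]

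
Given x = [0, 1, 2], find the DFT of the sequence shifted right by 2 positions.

Time shift by 2: X_shifted[k] = ω_3^(2k) · X[k]
Shifted x = [1, 2, 0]

DFT(x[n-2]) = [3, -1.7321i, 1.7321i]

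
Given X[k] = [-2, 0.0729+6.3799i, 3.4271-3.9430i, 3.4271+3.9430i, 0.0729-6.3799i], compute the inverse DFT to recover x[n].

x[n] = (1/5) Σ(k=0 to 4) X[k] · e^(2πikn/5)

Computing each x[n]:
x[0] = 1
x[1] = -3
x[2] = -3
x[3] = 3
x[4] = 0

x = [1, -3, -3, 3, 0]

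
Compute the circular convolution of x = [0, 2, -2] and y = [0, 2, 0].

(x ⊛ y)[n] = Σ(m=0 to 2) x[m] · y[(n-m) mod 3]

Computing each output sample:
(x ⊛ y)[0] = -4
(x ⊛ y)[1] = 0
(x ⊛ y)[2] = 4

x ⊛ y = [-4, 0, 4]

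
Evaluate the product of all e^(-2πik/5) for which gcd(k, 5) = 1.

The primitive 5th roots of unity are ω_5^k for k coprime to 5: k ∈ {1, 2, 3, 4}
Their product equals the constant term of the cyclotomic polynomial Φ_5(x) up to sign.
For n ≥ 3, the product of all primitive nth roots of unity is 1. (For n=1 it is 1; for n=2 it is -1.)

1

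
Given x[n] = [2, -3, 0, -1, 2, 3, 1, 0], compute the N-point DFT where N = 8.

X[k] = Σ(n=0 to 7) x[n] · ω_8^(nk)
where ω_8 = e^(-2πi/8)

Computing each X[k]:
X[0] = 4
X[1] = -3.5355+5.9497i
X[2] = 3-1i
X[3] = 3.5355+3.9497i
X[4] = 6
X[5] = 3.5355-3.9497i
X[6] = 3+1i
X[7] = -3.5355-5.9497i

X = [4, -3.5355+5.9497i, 3-1i, 3.5355+3.9497i, 6, 3.5355-3.9497i, 3+1i, -3.5355-5.9497i]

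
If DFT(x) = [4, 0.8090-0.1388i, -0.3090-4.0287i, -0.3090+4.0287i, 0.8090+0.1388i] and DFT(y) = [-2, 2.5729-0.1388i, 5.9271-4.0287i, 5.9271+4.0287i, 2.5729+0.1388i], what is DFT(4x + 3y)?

By linearity: DFT(4x + 3y) = 4·DFT(x) + 3·DFT(y)
= 4·[4, 0.8090-0.1388i, -0.3090-4.0287i, -0.3090+4.0287i, 0.8090+0.1388i] + 3·[-2, 2.5729-0.1388i, 5.9271-4.0287i, 5.9271+4.0287i, 2.5729+0.1388i]

Computing element-wise:
Z[0] = 4·(4) + 3·(-2) = 10
Z[1] = 4·(0.8090-0.1388i) + 3·(2.5729-0.1388i) = 10.9547-0.9716i
Z[2] = 4·(-0.3090-4.0287i) + 3·(5.9271-4.0287i) = 16.5453-28.2009i
Z[3] = 4·(-0.3090+4.0287i) + 3·(5.9271+4.0287i) = 16.5453+28.2009i
Z[4] = 4·(0.8090+0.1388i) + 3·(2.5729+0.1388i) = 10.9547+0.9716i

DFT(4x + 3y) = 4·X + 3·Y = [10, 10.9547-0.9716i, 16.5453-28.2009i, 16.5453+28.2009i, 10.9547+0.9716i]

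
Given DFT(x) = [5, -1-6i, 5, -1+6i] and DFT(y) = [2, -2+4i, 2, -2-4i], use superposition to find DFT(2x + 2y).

By linearity: DFT(2x + 2y) = 2·DFT(x) + 2·DFT(y)
= 2·[5, -1-6i, 5, -1+6i] + 2·[2, -2+4i, 2, -2-4i]

Computing element-wise:
Z[0] = 2·(5) + 2·(2) = 14
Z[1] = 2·(-1-6i) + 2·(-2+4i) = -6-4i
Z[2] = 2·(5) + 2·(2) = 14
Z[3] = 2·(-1+6i) + 2·(-2-4i) = -6+4i

DFT(2x + 2y) = 2·X + 2·Y = [14, -6-4i, 14, -6+4i]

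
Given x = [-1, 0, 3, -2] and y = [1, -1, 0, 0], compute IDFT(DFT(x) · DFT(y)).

(x ⊛ y)[n] = Σ(m=0 to 3) x[m] · y[(n-m) mod 4]

Computing each output sample:
(x ⊛ y)[0] = 1
(x ⊛ y)[1] = 1
(x ⊛ y)[2] = 3
(x ⊛ y)[3] = -5

x ⊛ y = [1, 1, 3, -5]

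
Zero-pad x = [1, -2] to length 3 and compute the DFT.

Original 2-point DFT: [-1, 3]
Zero-padded 3-point DFT provides frequency interpolation.

DFT_3([x, 0, ...]) = [-1, 2.0000+1.7321i, 2.0000-1.7321i]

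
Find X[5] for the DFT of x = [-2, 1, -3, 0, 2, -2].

X[5] = Σ(n=0 to 5) x[n] · ω_6^(5n) where ω_6 = e^(-2πi/6)
= (-2)·ω_6^0 + (1)·ω_6^5 + (-3)·ω_6^10 + (0)·ω_6^15 + (2)·ω_6^20 + (-2)·ω_6^25

X[5] = -2.0000-1.7321i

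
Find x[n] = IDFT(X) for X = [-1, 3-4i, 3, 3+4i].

x[n] = (1/4) Σ(k=0 to 3) X[k] · e^(2πikn/4)

Computing each x[n]:
x[0] = 2
x[1] = 1
x[2] = -1
x[3] = -3

x = [2, 1, -1, -3]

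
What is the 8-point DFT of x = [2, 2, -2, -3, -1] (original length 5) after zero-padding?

Original 5-point DFT: [-2, 6.3541-3.4410i, -0.3541-0.8123i, -0.3541+0.8123i, 6.3541+3.4410i]
Zero-padded 8-point DFT provides frequency interpolation.

DFT_8([x, 0, ...]) = [-2, 6.5355+2.7071i, 3-5i, -0.5355-1.2929i, 0, -0.5355+1.2929i, 3+5i, 6.5355-2.7071i]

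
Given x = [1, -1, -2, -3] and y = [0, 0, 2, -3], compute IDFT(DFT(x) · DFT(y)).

(x ⊛ y)[n] = Σ(m=0 to 3) x[m] · y[(n-m) mod 4]

Computing each output sample:
(x ⊛ y)[0] = -1
(x ⊛ y)[1] = 0
(x ⊛ y)[2] = 11
(x ⊛ y)[3] = -5

x ⊛ y = [-1, 0, 11, -5]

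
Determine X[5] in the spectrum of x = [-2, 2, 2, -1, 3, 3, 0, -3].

X[5] = Σ(n=0 to 7) x[n] · ω_8^(5n) where ω_8 = e^(-2πi/8)
= (-2)·ω_8^0 + (2)·ω_8^5 + (2)·ω_8^10 + (-1)·ω_8^15 + (3)·ω_8^20 + (3)·ω_8^25 + (0)·ω_8^30 + (-3)·ω_8^35

X[5] = -2.8787-1.2929i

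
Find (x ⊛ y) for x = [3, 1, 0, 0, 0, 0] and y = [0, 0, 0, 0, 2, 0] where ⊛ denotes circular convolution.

(x ⊛ y)[n] = Σ(m=0 to 5) x[m] · y[(n-m) mod 6]

Computing each output sample:
(x ⊛ y)[0] = 0
(x ⊛ y)[1] = 0
(x ⊛ y)[2] = 0
(x ⊛ y)[3] = 0
(x ⊛ y)[4] = 6
(x ⊛ y)[5] = 2

x ⊛ y = [0, 0, 0, 0, 6, 2]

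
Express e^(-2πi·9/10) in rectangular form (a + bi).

ω_10^9 = e^(-2πi·9/10)
= cos(-2π·9/10) + i·sin(-2π·9/10)
= cos(-18π/10) + i·sin(-18π/10)

ω_10^9 = cos(-18π/10) + i·sin(-18π/10) = 0.8090+0.5878i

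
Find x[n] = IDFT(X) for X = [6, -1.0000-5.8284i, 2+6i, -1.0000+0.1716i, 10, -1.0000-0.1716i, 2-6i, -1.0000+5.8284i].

x[n] = (1/8) Σ(k=0 to 7) X[k] · e^(2πikn/8)

Computing each x[n]:
x[0] = 2
x[1] = -1
x[2] = 3
x[3] = 2
x[4] = 3
x[5] = -3
x[6] = 0
x[7] = 0

x = [2, -1, 3, 2, 3, -3, 0, 0]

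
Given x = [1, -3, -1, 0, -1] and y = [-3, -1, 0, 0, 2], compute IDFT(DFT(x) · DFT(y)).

(x ⊛ y)[n] = Σ(m=0 to 4) x[m] · y[(n-m) mod 5]

Computing each output sample:
(x ⊛ y)[0] = -8
(x ⊛ y)[1] = 6
(x ⊛ y)[2] = 6
(x ⊛ y)[3] = -1
(x ⊛ y)[4] = 5

x ⊛ y = [-8, 6, 6, -1, 5]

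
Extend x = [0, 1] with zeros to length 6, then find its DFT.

Original 2-point DFT: [1, -1]
Zero-padded 6-point DFT provides frequency interpolation.

DFT_6([x, 0, ...]) = [1, 0.5000-0.8660i, -0.5000-0.8660i, -1, -0.5000+0.8660i, 0.5000+0.8660i]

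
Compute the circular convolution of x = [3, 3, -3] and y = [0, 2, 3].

(x ⊛ y)[n] = Σ(m=0 to 2) x[m] · y[(n-m) mod 3]

Computing each output sample:
(x ⊛ y)[0] = 3
(x ⊛ y)[1] = -3
(x ⊛ y)[2] = 15

x ⊛ y = [3, -3, 15]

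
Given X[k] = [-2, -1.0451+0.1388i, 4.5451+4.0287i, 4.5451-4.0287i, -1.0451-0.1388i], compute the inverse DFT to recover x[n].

x[n] = (1/5) Σ(k=0 to 4) X[k] · e^(2πikn/5)

Computing each x[n]:
x[0] = 1
x[1] = -3
x[2] = 2
x[3] = -1
x[4] = -1

x = [1, -3, 2, -1, -1]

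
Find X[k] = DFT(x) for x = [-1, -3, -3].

X[k] = Σ(n=0 to 2) x[n] · ω_3^(nk)
where ω_3 = e^(-2πi/3)

Computing each X[k]:
X[0] = -7
X[1] = 2
X[2] = 2

X = [-7, 2, 2]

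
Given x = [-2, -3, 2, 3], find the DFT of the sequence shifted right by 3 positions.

Time shift by 3: X_shifted[k] = ω_4^(3k) · X[k]
Shifted x = [-3, 2, 3, -2]

DFT(x[n-3]) = [0, -6-4i, 0, -6+4i]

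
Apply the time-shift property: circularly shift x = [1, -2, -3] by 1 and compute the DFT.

Time shift by 1: X_shifted[k] = ω_3^(1k) · X[k]
Shifted x = [-3, 1, -2]

DFT(x[n-1]) = [-4, -2.5000-2.5981i, -2.5000+2.5981i]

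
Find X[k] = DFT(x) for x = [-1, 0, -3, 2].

X[k] = Σ(n=0 to 3) x[n] · ω_4^(nk)
where ω_4 = e^(-2πi/4)

Computing each X[k]:
X[0] = -2
X[1] = 2+2i
X[2] = -6
X[3] = 2-2i

X = [-2, 2+2i, -6, 2-2i]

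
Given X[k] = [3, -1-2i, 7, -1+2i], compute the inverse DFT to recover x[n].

x[n] = (1/4) Σ(k=0 to 3) X[k] · e^(2πikn/4)

Computing each x[n]:
x[0] = 2
x[1] = 0
x[2] = 3
x[3] = -2

x = [2, 0, 3, -2]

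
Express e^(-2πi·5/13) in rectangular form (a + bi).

ω_13^5 = e^(-2πi·5/13)
= cos(-2π·5/13) + i·sin(-2π·5/13)
= cos(-10π/13) + i·sin(-10π/13)

ω_13^5 = cos(-10π/13) + i·sin(-10π/13) = -0.7485-0.6631i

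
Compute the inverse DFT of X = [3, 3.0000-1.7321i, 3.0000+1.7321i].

x[n] = (1/3) Σ(k=0 to 2) X[k] · e^(2πikn/3)

Computing each x[n]:
x[0] = 3
x[1] = 1
x[2] = -1

x = [3, 1, -1]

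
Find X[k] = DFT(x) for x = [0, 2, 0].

X[k] = Σ(n=0 to 2) x[n] · ω_3^(nk)
where ω_3 = e^(-2πi/3)

Computing each X[k]:
X[0] = 2
X[1] = -1.0000-1.7321i
X[2] = -1.0000+1.7321i

X = [2, -1.0000-1.7321i, -1.0000+1.7321i]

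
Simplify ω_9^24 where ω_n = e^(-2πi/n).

Since ω_9^9 = 1, powers reduce modulo 9.
24 mod 9 = 6
So ω_9^24 = ω_9^6 = e^(-2πi·6/9)

ω_9^24 = ω_9^6 = -0.5000+0.8660i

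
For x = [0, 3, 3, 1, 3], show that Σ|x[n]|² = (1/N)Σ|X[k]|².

Time domain:
Σ|x[n]|² = |0|² + |3|² + |3|² + |1|² + |3|² = 28.0000

Frequency domain:
(1/5)Σ|X[k]|² = (1/5)(|10|² + |-1.3820-1.1756i|² + |-3.6180+1.9021i|² + |-3.6180-1.9021i|² + |-1.3820+1.1756i|²) = (1/5)·140.0000 = 28.0000

Both sides agree, confirming Parseval's theorem.

Σ|x[n]|² = (1/N)Σ|X[k]|² = 28.0000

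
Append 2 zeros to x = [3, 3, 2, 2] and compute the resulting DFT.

Original 4-point DFT: [10, 1-1i, 0, 1+1i]
Zero-padded 6-point DFT provides frequency interpolation.

DFT_6([x, 0, ...]) = [10, 1.5000-4.3301i, 2.5000-0.8660i, 0, 2.5000+0.8660i, 1.5000+4.3301i]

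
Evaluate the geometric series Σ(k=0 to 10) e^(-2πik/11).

Sum of all nth roots of unity equals 0 for n > 1 (geometric series with r ≠ 1).

0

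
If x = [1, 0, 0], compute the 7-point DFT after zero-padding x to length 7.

Original 3-point DFT: [1, 1, 1]
Zero-padded 7-point DFT provides frequency interpolation.

DFT_7([x, 0, ...]) = [1, 1, 1, 1, 1, 1, 1]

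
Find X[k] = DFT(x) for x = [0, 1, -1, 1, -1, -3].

X[k] = Σ(n=0 to 5) x[n] · ω_6^(nk)
where ω_6 = e^(-2πi/6)

Computing each X[k]:
X[0] = -3
X[1] = -1.0000-3.4641i
X[2] = 3.0000-3.4641i
X[3] = -1
X[4] = 3.0000+3.4641i
X[5] = -1.0000+3.4641i

X = [-3, -1.0000-3.4641i, 3.0000-3.4641i, -1, 3.0000+3.4641i, -1.0000+3.4641i]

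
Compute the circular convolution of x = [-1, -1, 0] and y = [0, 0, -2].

(x ⊛ y)[n] = Σ(m=0 to 2) x[m] · y[(n-m) mod 3]

Computing each output sample:
(x ⊛ y)[0] = 2
(x ⊛ y)[1] = 0
(x ⊛ y)[2] = 2

x ⊛ y = [2, 0, 2]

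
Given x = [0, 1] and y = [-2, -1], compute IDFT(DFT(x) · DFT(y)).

(x ⊛ y)[n] = Σ(m=0 to 1) x[m] · y[(n-m) mod 2]

Computing each output sample:
(x ⊛ y)[0] = -1
(x ⊛ y)[1] = -2

x ⊛ y = [-1, -2]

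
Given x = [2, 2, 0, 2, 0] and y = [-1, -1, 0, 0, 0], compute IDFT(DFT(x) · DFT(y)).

(x ⊛ y)[n] = Σ(m=0 to 4) x[m] · y[(n-m) mod 5]

Computing each output sample:
(x ⊛ y)[0] = -2
(x ⊛ y)[1] = -4
(x ⊛ y)[2] = -2
(x ⊛ y)[3] = -2
(x ⊛ y)[4] = -2

x ⊛ y = [-2, -4, -2, -2, -2]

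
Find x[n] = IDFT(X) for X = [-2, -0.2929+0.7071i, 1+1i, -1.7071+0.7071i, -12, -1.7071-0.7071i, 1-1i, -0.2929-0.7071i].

x[n] = (1/8) Σ(k=0 to 7) X[k] · e^(2πikn/8)

Computing each x[n]:
x[0] = -2
x[1] = 1
x[2] = -2
x[3] = 1
x[4] = -1
x[5] = 1
x[6] = -2
x[7] = 2

x = [-2, 1, -2, 1, -1, 1, -2, 2]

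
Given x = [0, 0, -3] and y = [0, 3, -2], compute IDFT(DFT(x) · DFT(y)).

(x ⊛ y)[n] = Σ(m=0 to 2) x[m] · y[(n-m) mod 3]

Computing each output sample:
(x ⊛ y)[0] = -9
(x ⊛ y)[1] = 6
(x ⊛ y)[2] = 0

x ⊛ y = [-9, 6, 0]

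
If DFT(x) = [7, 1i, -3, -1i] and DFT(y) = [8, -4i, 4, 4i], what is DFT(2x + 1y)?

By linearity: DFT(2x + 1y) = 2·DFT(x) + 1·DFT(y)
= 2·[7, 1i, -3, -1i] + 1·[8, -4i, 4, 4i]

Computing element-wise:
Z[0] = 2·(7) + 1·(8) = 22
Z[1] = 2·(1i) + 1·(-4i) = -2i
Z[2] = 2·(-3) + 1·(4) = -2
Z[3] = 2·(-1i) + 1·(4i) = 2i

DFT(2x + 1y) = 2·X + 1·Y = [22, -2i, -2, 2i]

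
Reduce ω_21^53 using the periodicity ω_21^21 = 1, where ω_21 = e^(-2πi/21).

Since ω_21^21 = 1, powers reduce modulo 21.
53 mod 21 = 11
So ω_21^53 = ω_21^11 = e^(-2πi·11/21)

ω_21^53 = ω_21^11 = -0.9888+0.1490i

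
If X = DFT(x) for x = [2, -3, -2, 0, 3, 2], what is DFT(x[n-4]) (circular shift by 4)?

Time shift by 4: X_shifted[k] = ω_6^(4k) · X[k]
Shifted x = [-2, 0, 3, 2, 2, -3]

DFT(x[n-4]) = [2, -8.0000-3.4641i, -1.0000-1.7321i, 4, -1.0000+1.7321i, -8.0000+3.4641i]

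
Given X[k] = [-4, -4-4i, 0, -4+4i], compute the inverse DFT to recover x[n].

x[n] = (1/4) Σ(k=0 to 3) X[k] · e^(2πikn/4)

Computing each x[n]:
x[0] = -3
x[1] = 1
x[2] = 1
x[3] = -3

x = [-3, 1, 1, -3]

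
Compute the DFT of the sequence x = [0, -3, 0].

X[k] = Σ(n=0 to 2) x[n] · ω_3^(nk)
where ω_3 = e^(-2πi/3)

Computing each X[k]:
X[0] = -3
X[1] = 1.5000+2.5981i
X[2] = 1.5000-2.5981i

X = [-3, 1.5000+2.5981i, 1.5000-2.5981i]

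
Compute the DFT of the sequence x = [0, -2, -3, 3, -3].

X[k] = Σ(n=0 to 4) x[n] · ω_5^(nk)
where ω_5 = e^(-2πi/5)

Computing each X[k]:
X[0] = -5
X[1] = -1.5451+2.5757i
X[2] = 4.0451-6.2941i
X[3] = 4.0451+6.2941i
X[4] = -1.5451-2.5757i

X = [-5, -1.5451+2.5757i, 4.0451-6.2941i, 4.0451+6.2941i, -1.5451-2.5757i]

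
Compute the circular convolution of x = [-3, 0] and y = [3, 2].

(x ⊛ y)[n] = Σ(m=0 to 1) x[m] · y[(n-m) mod 2]

Computing each output sample:
(x ⊛ y)[0] = -9
(x ⊛ y)[1] = -6

x ⊛ y = [-9, -6]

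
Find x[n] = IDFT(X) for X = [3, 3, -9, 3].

x[n] = (1/4) Σ(k=0 to 3) X[k] · e^(2πikn/4)

Computing each x[n]:
x[0] = 0
x[1] = 3
x[2] = -3
x[3] = 3

x = [0, 3, -3, 3]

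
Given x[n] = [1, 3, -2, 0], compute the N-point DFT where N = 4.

X[k] = Σ(n=0 to 3) x[n] · ω_4^(nk)
where ω_4 = e^(-2πi/4)

Computing each X[k]:
X[0] = 2
X[1] = 3-3i
X[2] = -4
X[3] = 3+3i

X = [2, 3-3i, -4, 3+3i]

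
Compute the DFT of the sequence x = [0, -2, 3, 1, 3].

X[k] = Σ(n=0 to 4) x[n] · ω_5^(nk)
where ω_5 = e^(-2πi/5)

Computing each X[k]:
X[0] = 5
X[1] = -2.9271+3.5797i
X[2] = 0.4271+4.8410i
X[3] = 0.4271-4.8410i
X[4] = -2.9271-3.5797i

X = [5, -2.9271+3.5797i, 0.4271+4.8410i, 0.4271-4.8410i, -2.9271-3.5797i]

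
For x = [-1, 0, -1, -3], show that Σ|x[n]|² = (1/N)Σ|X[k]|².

Time domain:
Σ|x[n]|² = |-1|² + |0|² + |-1|² + |-3|² = 11.0000

Frequency domain:
(1/4)Σ|X[k]|² = (1/4)(|-5|² + |-3i|² + |1|² + |3i|²) = (1/4)·44.0000 = 11.0000

Both sides agree, confirming Parseval's theorem.

Σ|x[n]|² = (1/N)Σ|X[k]|² = 11.0000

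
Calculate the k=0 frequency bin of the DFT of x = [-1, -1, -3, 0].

X[0] = Σ(n=0 to 3) x[n] · ω_4^0 = Σ x[n]
= (-1) + (-1) + (-3) + (0)

X[0] = -5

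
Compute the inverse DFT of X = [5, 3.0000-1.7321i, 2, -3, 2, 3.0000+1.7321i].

x[n] = (1/6) Σ(k=0 to 5) X[k] · e^(2πikn/6)

Computing each x[n]:
x[0] = 2
x[1] = 2
x[2] = 0
x[3] = 1
x[4] = -1
x[5] = 1

x = [2, 2, 0, 1, -1, 1]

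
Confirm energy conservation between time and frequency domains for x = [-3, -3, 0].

Time domain:
Σ|x[n]|² = |-3|² + |-3|² + |0|² = 18.0000

Frequency domain:
(1/3)Σ|X[k]|² = (1/3)(|-6|² + |-1.5000+2.5981i|² + |-1.5000-2.5981i|²) = (1/3)·54.0000 = 18.0000

Both sides agree, confirming Parseval's theorem.

Σ|x[n]|² = (1/N)Σ|X[k]|² = 18.0000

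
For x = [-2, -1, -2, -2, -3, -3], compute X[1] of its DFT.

X[1] = Σ(n=0 to 5) x[n] · ω_6^(1n) where ω_6 = e^(-2πi/6)
= (-2)·ω_6^0 + (-1)·ω_6^1 + (-2)·ω_6^2 + (-2)·ω_6^3 + (-3)·ω_6^4 + (-3)·ω_6^5

X[1] = 0.5000-2.5981i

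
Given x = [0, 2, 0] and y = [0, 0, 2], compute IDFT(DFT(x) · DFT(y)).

(x ⊛ y)[n] = Σ(m=0 to 2) x[m] · y[(n-m) mod 3]

Computing each output sample:
(x ⊛ y)[0] = 4
(x ⊛ y)[1] = 0
(x ⊛ y)[2] = 0

x ⊛ y = [4, 0, 0]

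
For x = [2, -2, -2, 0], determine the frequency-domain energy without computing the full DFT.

Parseval: Σ|x[n]|² = (1/N)Σ|X[k]|², so Σ|X[k]|² = N·Σ|x[n]|² = 4·12.0000

Σ|X[k]|² = N·Σ|x[n]|² = 4·12.0000 = 48.0000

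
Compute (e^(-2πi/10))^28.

Since ω_10^10 = 1, powers reduce modulo 10.
28 mod 10 = 8
So ω_10^28 = ω_10^8 = e^(-2πi·8/10)

ω_10^28 = ω_10^8 = 0.3090+0.9511i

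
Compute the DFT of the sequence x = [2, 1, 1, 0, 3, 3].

X[k] = Σ(n=0 to 5) x[n] · ω_6^(nk)
where ω_6 = e^(-2πi/6)

Computing each X[k]:
X[0] = 10
X[1] = 2.0000+3.4641i
X[2] = -2
X[3] = 2
X[4] = -2
X[5] = 2.0000-3.4641i

X = [10, 2.0000+3.4641i, -2, 2, -2, 2.0000-3.4641i]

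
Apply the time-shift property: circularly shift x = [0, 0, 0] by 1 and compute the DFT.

Time shift by 1: X_shifted[k] = ω_3^(1k) · X[k]
Shifted x = [0, 0, 0]

DFT(x[n-1]) = [0, 0, 0]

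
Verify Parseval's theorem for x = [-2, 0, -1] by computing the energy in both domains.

Time domain:
Σ|x[n]|² = |-2|² + |0|² + |-1|² = 5.0000

Frequency domain:
(1/3)Σ|X[k]|² = (1/3)(|-3|² + |-1.5000-0.8660i|² + |-1.5000+0.8660i|²) = (1/3)·15.0000 = 5.0000

Both sides agree, confirming Parseval's theorem.

Σ|x[n]|² = (1/N)Σ|X[k]|² = 5.0000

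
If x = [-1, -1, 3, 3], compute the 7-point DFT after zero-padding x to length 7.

Original 4-point DFT: [4, -4+4i, 0, -4-4i]
Zero-padded 7-point DFT provides frequency interpolation.

DFT_7([x, 0, ...]) = [4, -4.9940-3.4446i, -1.6099+4.6221i, 1.1039-0.1454i, 1.1039+0.1454i, -1.6099-4.6221i, -4.9940+3.4446i]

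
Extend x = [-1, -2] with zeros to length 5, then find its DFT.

Original 2-point DFT: [-3, 1]
Zero-padded 5-point DFT provides frequency interpolation.

DFT_5([x, 0, ...]) = [-3, -1.6180+1.9021i, 0.6180+1.1756i, 0.6180-1.1756i, -1.6180-1.9021i]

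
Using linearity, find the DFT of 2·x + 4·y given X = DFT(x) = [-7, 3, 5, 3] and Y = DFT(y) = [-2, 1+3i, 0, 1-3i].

By linearity: DFT(2x + 4y) = 2·DFT(x) + 4·DFT(y)
= 2·[-7, 3, 5, 3] + 4·[-2, 1+3i, 0, 1-3i]

Computing element-wise:
Z[0] = 2·(-7) + 4·(-2) = -22
Z[1] = 2·(3) + 4·(1+3i) = 10+12i
Z[2] = 2·(5) + 4·(0) = 10
Z[3] = 2·(3) + 4·(1-3i) = 10-12i

DFT(2x + 4y) = 2·X + 4·Y = [-22, 10+12i, 10, 10-12i]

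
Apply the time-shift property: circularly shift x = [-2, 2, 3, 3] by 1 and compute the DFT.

Time shift by 1: X_shifted[k] = ω_4^(1k) · X[k]
Shifted x = [3, -2, 2, 3]

DFT(x[n-1]) = [6, 1+5i, 4, 1-5i]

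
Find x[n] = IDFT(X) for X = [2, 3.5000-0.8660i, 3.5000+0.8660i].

x[n] = (1/3) Σ(k=0 to 2) X[k] · e^(2πikn/3)

Computing each x[n]:
x[0] = 3
x[1] = 0
x[2] = -1

x = [3, 0, -1]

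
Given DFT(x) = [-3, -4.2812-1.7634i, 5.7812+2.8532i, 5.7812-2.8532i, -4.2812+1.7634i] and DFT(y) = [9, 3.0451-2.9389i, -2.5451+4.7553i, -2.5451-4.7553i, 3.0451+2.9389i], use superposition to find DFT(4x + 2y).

By linearity: DFT(4x + 2y) = 4·DFT(x) + 2·DFT(y)
= 4·[-3, -4.2812-1.7634i, 5.7812+2.8532i, 5.7812-2.8532i, -4.2812+1.7634i] + 2·[9, 3.0451-2.9389i, -2.5451+4.7553i, -2.5451-4.7553i, 3.0451+2.9389i]

Computing element-wise:
Z[0] = 4·(-3) + 2·(9) = 6
Z[1] = 4·(-4.2812-1.7634i) + 2·(3.0451-2.9389i) = -11.0346-12.9314i
Z[2] = 4·(5.7812+2.8532i) + 2·(-2.5451+4.7553i) = 18.0346+20.9234i
Z[3] = 4·(5.7812-2.8532i) + 2·(-2.5451-4.7553i) = 18.0346-20.9234i
Z[4] = 4·(-4.2812+1.7634i) + 2·(3.0451+2.9389i) = -11.0346+12.9314i

DFT(4x + 2y) = 4·X + 2·Y = [6, -11.0346-12.9314i, 18.0346+20.9234i, 18.0346-20.9234i, -11.0346+12.9314i]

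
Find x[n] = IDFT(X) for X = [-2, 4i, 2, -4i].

x[n] = (1/4) Σ(k=0 to 3) X[k] · e^(2πikn/4)

Computing each x[n]:
x[0] = 0
x[1] = -3
x[2] = 0
x[3] = 1

x = [0, -3, 0, 1]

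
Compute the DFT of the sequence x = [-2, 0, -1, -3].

X[k] = Σ(n=0 to 3) x[n] · ω_4^(nk)
where ω_4 = e^(-2πi/4)

Computing each X[k]:
X[0] = -6
X[1] = -1-3i
X[2] = 0
X[3] = -1+3i

X = [-6, -1-3i, 0, -1+3i]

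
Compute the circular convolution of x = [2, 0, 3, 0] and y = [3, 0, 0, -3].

(x ⊛ y)[n] = Σ(m=0 to 3) x[m] · y[(n-m) mod 4]

Computing each output sample:
(x ⊛ y)[0] = 6
(x ⊛ y)[1] = -9
(x ⊛ y)[2] = 9
(x ⊛ y)[3] = -6

x ⊛ y = [6, -9, 9, -6]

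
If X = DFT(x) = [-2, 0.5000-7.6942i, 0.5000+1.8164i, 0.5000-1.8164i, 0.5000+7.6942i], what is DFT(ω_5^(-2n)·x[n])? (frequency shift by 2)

Modulation property: DFT(ω_5^(-2n)·x[n]) = X[(k-2) mod 5], so circularly shift X by 2 positions.

X[k-2] = [0.5000-1.8164i, 0.5000+7.6942i, -2, 0.5000-7.6942i, 0.5000+1.8164i]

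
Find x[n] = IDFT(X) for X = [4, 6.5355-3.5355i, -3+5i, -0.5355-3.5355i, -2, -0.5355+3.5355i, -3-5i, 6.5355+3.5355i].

x[n] = (1/8) Σ(k=0 to 7) X[k] · e^(2πikn/8)

Computing each x[n]:
x[0] = 1
x[1] = 2
x[2] = 1
x[3] = 2
x[4] = -2
x[5] = -3
x[6] = 1
x[7] = 2

x = [1, 2, 1, 2, -2, -3, 1, 2]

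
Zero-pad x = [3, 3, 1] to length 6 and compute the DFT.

Original 3-point DFT: [7, 1.0000-1.7321i, 1.0000+1.7321i]
Zero-padded 6-point DFT provides frequency interpolation.

DFT_6([x, 0, ...]) = [7, 4.0000-3.4641i, 1.0000-1.7321i, 1, 1.0000+1.7321i, 4.0000+3.4641i]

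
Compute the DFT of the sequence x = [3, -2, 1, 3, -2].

X[k] = Σ(n=0 to 4) x[n] · ω_5^(nk)
where ω_5 = e^(-2πi/5)

Computing each X[k]:
X[0] = 3
X[1] = -1.4721+1.1756i
X[2] = 7.4721-1.9021i
X[3] = 7.4721+1.9021i
X[4] = -1.4721-1.1756i

X = [3, -1.4721+1.1756i, 7.4721-1.9021i, 7.4721+1.9021i, -1.4721-1.1756i]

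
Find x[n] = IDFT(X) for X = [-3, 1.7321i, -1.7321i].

x[n] = (1/3) Σ(k=0 to 2) X[k] · e^(2πikn/3)

Computing each x[n]:
x[0] = -1
x[1] = -2
x[2] = 0

x = [-1, -2, 0]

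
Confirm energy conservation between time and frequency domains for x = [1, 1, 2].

Time domain:
Σ|x[n]|² = |1|² + |1|² + |2|² = 6.0000

Frequency domain:
(1/3)Σ|X[k]|² = (1/3)(|4|² + |-0.5000+0.8660i|² + |-0.5000-0.8660i|²) = (1/3)·18.0000 = 6.0000

Both sides agree, confirming Parseval's theorem.

Σ|x[n]|² = (1/N)Σ|X[k]|² = 6.0000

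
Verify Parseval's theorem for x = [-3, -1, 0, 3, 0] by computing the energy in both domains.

Time domain:
Σ|x[n]|² = |-3|² + |-1|² + |0|² + |3|² + |0|² = 19.0000

Frequency domain:
(1/5)Σ|X[k]|² = (1/5)(|-1|² + |-5.7361+2.7144i|² + |-1.2639-2.2654i|² + |-1.2639+2.2654i|² + |-5.7361-2.7144i|²) = (1/5)·95.0000 = 19.0000

Both sides agree, confirming Parseval's theorem.

Σ|x[n]|² = (1/N)Σ|X[k]|² = 19.0000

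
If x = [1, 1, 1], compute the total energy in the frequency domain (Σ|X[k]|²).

Parseval: Σ|x[n]|² = (1/N)Σ|X[k]|², so Σ|X[k]|² = N·Σ|x[n]|² = 3·3.0000

Σ|X[k]|² = N·Σ|x[n]|² = 3·3.0000 = 9.0000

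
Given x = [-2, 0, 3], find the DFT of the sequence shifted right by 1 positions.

Time shift by 1: X_shifted[k] = ω_3^(1k) · X[k]
Shifted x = [3, -2, 0]

DFT(x[n-1]) = [1, 4.0000+1.7321i, 4.0000-1.7321i]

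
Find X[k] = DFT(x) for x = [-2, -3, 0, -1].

X[k] = Σ(n=0 to 3) x[n] · ω_4^(nk)
where ω_4 = e^(-2πi/4)

Computing each X[k]:
X[0] = -6
X[1] = -2+2i
X[2] = 2
X[3] = -2-2i

X = [-6, -2+2i, 2, -2-2i]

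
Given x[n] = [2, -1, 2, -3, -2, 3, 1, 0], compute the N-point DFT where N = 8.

X[k] = Σ(n=0 to 7) x[n] · ω_8^(nk)
where ω_8 = e^(-2πi/8)

Computing each X[k]:
X[0] = 2
X[1] = 3.2929+3.9497i
X[2] = -3-5i
X[3] = 4.7071+5.9497i
X[4] = 4
X[5] = 4.7071-5.9497i
X[6] = -3+5i
X[7] = 3.2929-3.9497i

X = [2, 3.2929+3.9497i, -3-5i, 4.7071+5.9497i, 4, 4.7071-5.9497i, -3+5i, 3.2929-3.9497i]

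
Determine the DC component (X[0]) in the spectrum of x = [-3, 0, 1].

X[0] = Σ(n=0 to 2) x[n] · ω_3^0 = Σ x[n]
= (-3) + (0) + (1)

X[0] = -2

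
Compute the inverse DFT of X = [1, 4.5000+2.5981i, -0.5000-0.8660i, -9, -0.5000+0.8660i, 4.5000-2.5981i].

x[n] = (1/6) Σ(k=0 to 5) X[k] · e^(2πikn/6)

Computing each x[n]:
x[0] = 0
x[1] = 2
x[2] = -3
x[3] = 0
x[4] = -1
x[5] = 3

x = [0, 2, -3, 0, -1, 3]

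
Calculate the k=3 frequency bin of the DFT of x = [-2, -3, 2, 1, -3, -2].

X[3] = Σ(n=0 to 5) x[n] · ω_6^(3n) where ω_6 = e^(-2πi/6)
= (-2)·ω_6^0 + (-3)·ω_6^3 + (2)·ω_6^6 + (1)·ω_6^9 + (-3)·ω_6^12 + (-2)·ω_6^15

X[3] = 1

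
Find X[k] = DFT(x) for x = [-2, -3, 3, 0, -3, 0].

X[k] = Σ(n=0 to 5) x[n] · ω_6^(nk)
where ω_6 = e^(-2πi/6)

Computing each X[k]:
X[0] = -5
X[1] = -3.5000-2.5981i
X[2] = -0.5000+7.7942i
X[3] = 1
X[4] = -0.5000-7.7942i
X[5] = -3.5000+2.5981i

X = [-5, -3.5000-2.5981i, -0.5000+7.7942i, 1, -0.5000-7.7942i, -3.5000+2.5981i]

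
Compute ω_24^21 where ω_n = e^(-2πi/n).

ω_24^21 = e^(-2πi·21/24)
= cos(-2π·21/24) + i·sin(-2π·21/24)
= cos(-42π/24) + i·sin(-42π/24)

ω_24^21 = cos(-42π/24) + i·sin(-42π/24) = 0.7071+0.7071i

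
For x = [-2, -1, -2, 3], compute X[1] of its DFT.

X[1] = Σ(n=0 to 3) x[n] · ω_4^(1n) where ω_4 = e^(-2πi/4)
= (-2)·ω_4^0 + (-1)·ω_4^1 + (-2)·ω_4^2 + (3)·ω_4^3

X[1] = 4i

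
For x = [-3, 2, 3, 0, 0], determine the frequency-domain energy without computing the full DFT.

Parseval: Σ|x[n]|² = (1/N)Σ|X[k]|², so Σ|X[k]|² = N·Σ|x[n]|² = 5·22.0000

Σ|X[k]|² = N·Σ|x[n]|² = 5·22.0000 = 110.0000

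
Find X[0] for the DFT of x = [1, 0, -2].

X[0] = Σ(n=0 to 2) x[n] · ω_3^0 = Σ x[n]
= (1) + (0) + (-2)

X[0] = -1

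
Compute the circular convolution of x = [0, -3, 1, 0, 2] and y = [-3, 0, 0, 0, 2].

(x ⊛ y)[n] = Σ(m=0 to 4) x[m] · y[(n-m) mod 5]

Computing each output sample:
(x ⊛ y)[0] = -6
(x ⊛ y)[1] = 11
(x ⊛ y)[2] = -3
(x ⊛ y)[3] = 4
(x ⊛ y)[4] = -6

x ⊛ y = [-6, 11, -3, 4, -6]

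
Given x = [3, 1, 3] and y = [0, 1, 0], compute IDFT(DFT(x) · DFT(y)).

(x ⊛ y)[n] = Σ(m=0 to 2) x[m] · y[(n-m) mod 3]

Computing each output sample:
(x ⊛ y)[0] = 3
(x ⊛ y)[1] = 3
(x ⊛ y)[2] = 1

x ⊛ y = [3, 3, 1]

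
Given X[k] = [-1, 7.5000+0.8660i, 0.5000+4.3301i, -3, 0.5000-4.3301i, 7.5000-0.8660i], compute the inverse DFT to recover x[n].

x[n] = (1/6) Σ(k=0 to 5) X[k] · e^(2πikn/6)

Computing each x[n]:
x[0] = 2
x[1] = 0
x[2] = -1
x[3] = -2
x[4] = -3
x[5] = 3

x = [2, 0, -1, -2, -3, 3]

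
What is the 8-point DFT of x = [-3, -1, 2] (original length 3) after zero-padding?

Original 3-point DFT: [-2, -3.5000+2.5981i, -3.5000-2.5981i]
Zero-padded 8-point DFT provides frequency interpolation.

DFT_8([x, 0, ...]) = [-2, -3.7071-1.2929i, -5+1i, -2.2929+2.7071i, 0, -2.2929-2.7071i, -5-1i, -3.7071+1.2929i]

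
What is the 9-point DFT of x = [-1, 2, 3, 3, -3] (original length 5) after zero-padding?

Original 5-point DFT: [4, -6.1631-4.7553i, 1.6631-2.9389i, 1.6631+2.9389i, -6.1631+4.7553i]
Zero-padded 9-point DFT provides frequency interpolation.

DFT_9([x, 0, ...]) = [4, 2.3721-5.8120i, -7.2699-2.3260i, 1.0000+3.4641i, -2.6022-4.3082i, -2.6022+4.3082i, 1.0000-3.4641i, -7.2699+2.3260i, 2.3721+5.8120i]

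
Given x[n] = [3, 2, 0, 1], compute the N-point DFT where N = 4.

X[k] = Σ(n=0 to 3) x[n] · ω_4^(nk)
where ω_4 = e^(-2πi/4)

Computing each X[k]:
X[0] = 6
X[1] = 3-1i
X[2] = 0
X[3] = 3+1i

X = [6, 3-1i, 0, 3+1i]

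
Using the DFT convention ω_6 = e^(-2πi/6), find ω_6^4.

ω_6^4 = e^(-2πi·4/6)
= cos(-2π·4/6) + i·sin(-2π·4/6)
= cos(-8π/6) + i·sin(-8π/6)

ω_6^4 = cos(-8π/6) + i·sin(-8π/6) = -0.5000+0.8660i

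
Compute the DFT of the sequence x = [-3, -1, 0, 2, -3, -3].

X[k] = Σ(n=0 to 5) x[n] · ω_6^(nk)
where ω_6 = e^(-2πi/6)

Computing each X[k]:
X[0] = -8
X[1] = -5.5000-4.3301i
X[2] = 2.5000+0.8660i
X[3] = -4
X[4] = 2.5000-0.8660i
X[5] = -5.5000+4.3301i

X = [-8, -5.5000-4.3301i, 2.5000+0.8660i, -4, 2.5000-0.8660i, -5.5000+4.3301i]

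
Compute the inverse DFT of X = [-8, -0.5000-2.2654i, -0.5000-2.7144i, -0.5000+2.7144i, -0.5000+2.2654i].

x[n] = (1/5) Σ(k=0 to 4) X[k] · e^(2πikn/5)

Computing each x[n]:
x[0] = -2
x[1] = 0
x[2] = -2
x[3] = -1
x[4] = -3

x = [-2, 0, -2, -1, -3]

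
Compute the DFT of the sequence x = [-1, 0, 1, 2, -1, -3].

X[k] = Σ(n=0 to 5) x[n] · ω_6^(nk)
where ω_6 = e^(-2πi/6)

Computing each X[k]:
X[0] = -2
X[1] = -4.5000-4.3301i
X[2] = 2.5000-0.8660i
X[3] = 0
X[4] = 2.5000+0.8660i
X[5] = -4.5000+4.3301i

X = [-2, -4.5000-4.3301i, 2.5000-0.8660i, 0, 2.5000+0.8660i, -4.5000+4.3301i]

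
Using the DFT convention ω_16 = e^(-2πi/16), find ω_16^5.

ω_16^5 = e^(-2πi·5/16)
= cos(-2π·5/16) + i·sin(-2π·5/16)
= cos(-10π/16) + i·sin(-10π/16)

ω_16^5 = cos(-10π/16) + i·sin(-10π/16) = -0.3827-0.9239i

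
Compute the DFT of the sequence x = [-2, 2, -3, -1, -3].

X[k] = Σ(n=0 to 4) x[n] · ω_5^(nk)
where ω_5 = e^(-2πi/5)

Computing each X[k]:
X[0] = -7
X[1] = 0.9271-3.5797i
X[2] = -2.4271-4.8410i
X[3] = -2.4271+4.8410i
X[4] = 0.9271+3.5797i

X = [-7, 0.9271-3.5797i, -2.4271-4.8410i, -2.4271+4.8410i, 0.9271+3.5797i]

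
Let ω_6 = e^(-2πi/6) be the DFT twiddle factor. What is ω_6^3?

ω_6^3 = e^(-2πi·3/6)
= cos(-2π·3/6) + i·sin(-2π·3/6)
= cos(-6π/6) + i·sin(-6π/6)

ω_6^3 = cos(-6π/6) + i·sin(-6π/6) = -1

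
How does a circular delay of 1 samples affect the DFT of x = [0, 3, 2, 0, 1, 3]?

Time shift by 1: X_shifted[k] = ω_6^(1k) · X[k]
Shifted x = [3, 0, 3, 2, 0, 1]

DFT(x[n-1]) = [9, -1.7321i, 3.0000+3.4641i, 3, 3.0000-3.4641i, 1.7321i]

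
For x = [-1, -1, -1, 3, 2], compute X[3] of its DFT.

X[3] = Σ(n=0 to 4) x[n] · ω_5^(3n) where ω_5 = e^(-2πi/5)
= (-1)·ω_5^0 + (-1)·ω_5^3 + (-1)·ω_5^6 + (3)·ω_5^9 + (2)·ω_5^12

X[3] = -1.1910+2.0409i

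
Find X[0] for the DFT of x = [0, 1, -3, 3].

X[0] = Σ(n=0 to 3) x[n] · ω_4^0 = Σ x[n]
= (0) + (1) + (-3) + (3)

X[0] = 1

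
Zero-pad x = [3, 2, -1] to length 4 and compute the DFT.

Original 3-point DFT: [4, 2.5000-2.5981i, 2.5000+2.5981i]
Zero-padded 4-point DFT provides frequency interpolation.

DFT_4([x, 0, ...]) = [4, 4-2i, 0, 4+2i]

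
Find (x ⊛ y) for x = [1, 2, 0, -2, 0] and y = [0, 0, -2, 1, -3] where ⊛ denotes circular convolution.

(x ⊛ y)[n] = Σ(m=0 to 4) x[m] · y[(n-m) mod 5]

Computing each output sample:
(x ⊛ y)[0] = -2
(x ⊛ y)[1] = -2
(x ⊛ y)[2] = 4
(x ⊛ y)[3] = -3
(x ⊛ y)[4] = -1

x ⊛ y = [-2, -2, 4, -3, -1]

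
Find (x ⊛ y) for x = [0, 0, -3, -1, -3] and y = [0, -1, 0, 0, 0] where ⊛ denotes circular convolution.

(x ⊛ y)[n] = Σ(m=0 to 4) x[m] · y[(n-m) mod 5]

Computing each output sample:
(x ⊛ y)[0] = 3
(x ⊛ y)[1] = 0
(x ⊛ y)[2] = 0
(x ⊛ y)[3] = 3
(x ⊛ y)[4] = 1

x ⊛ y = [3, 0, 0, 3, 1]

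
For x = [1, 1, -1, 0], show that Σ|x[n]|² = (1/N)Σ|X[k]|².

Time domain:
Σ|x[n]|² = |1|² + |1|² + |-1|² + |0|² = 3.0000

Frequency domain:
(1/4)Σ|X[k]|² = (1/4)(|1|² + |2-1i|² + |-1|² + |2+1i|²) = (1/4)·12.0000 = 3.0000

Both sides agree, confirming Parseval's theorem.

Σ|x[n]|² = (1/N)Σ|X[k]|² = 3.0000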